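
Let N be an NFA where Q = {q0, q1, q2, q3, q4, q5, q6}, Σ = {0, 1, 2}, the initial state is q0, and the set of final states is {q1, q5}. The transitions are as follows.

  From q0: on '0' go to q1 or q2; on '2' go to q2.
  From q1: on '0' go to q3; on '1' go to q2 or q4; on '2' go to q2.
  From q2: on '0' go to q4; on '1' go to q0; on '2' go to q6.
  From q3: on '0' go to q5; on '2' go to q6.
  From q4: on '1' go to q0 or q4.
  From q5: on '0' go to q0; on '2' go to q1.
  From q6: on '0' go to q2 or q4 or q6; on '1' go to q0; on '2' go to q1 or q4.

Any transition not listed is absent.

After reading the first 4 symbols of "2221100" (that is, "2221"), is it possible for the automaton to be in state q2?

Start in {q0}.
Read '2': q0→{q2}; now {q2}.
Read '2': q2→{q6}; now {q6}.
Read '2': q6→{q1, q4}; now {q1, q4}.
Read '1': q1→{q2, q4}, q4→{q0, q4}; now {q0, q2, q4}.
State q2 is in {q0, q2, q4}.

Yes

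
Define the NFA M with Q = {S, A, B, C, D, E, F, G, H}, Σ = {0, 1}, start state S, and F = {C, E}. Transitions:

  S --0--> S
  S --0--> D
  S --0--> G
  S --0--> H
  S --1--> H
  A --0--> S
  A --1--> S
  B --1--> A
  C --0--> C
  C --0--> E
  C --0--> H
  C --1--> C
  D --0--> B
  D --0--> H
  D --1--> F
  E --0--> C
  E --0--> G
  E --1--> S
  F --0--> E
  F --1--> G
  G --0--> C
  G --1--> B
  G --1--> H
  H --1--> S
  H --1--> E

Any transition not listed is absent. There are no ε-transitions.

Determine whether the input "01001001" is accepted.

Start in {S}.
Read '0': S→{S, D, G, H}; now {S, D, G, H}.
Read '1': S→{H}, D→{F}, G→{B, H}, H→{S, E}; now {S, B, E, F, H}.
Read '0': S→{S, D, G, H}, B→∅, E→{C, G}, F→{E}, H→∅; now {S, C, D, E, G, H}.
Read '0': S→{S, D, G, H}, C→{C, E, H}, D→{B, H}, E→{C, G}, G→{C}, H→∅; now {S, B, C, D, E, G, H}.
Read '1': S→{H}, B→{A}, C→{C}, D→{F}, E→{S}, G→{B, H}, H→{S, E}; now {S, A, B, C, E, F, H}.
Read '0': S→{S, D, G, H}, A→{S}, B→∅, C→{C, E, H}, E→{C, G}, F→{E}, H→∅; now {S, C, D, E, G, H}.
Read '0': S→{S, D, G, H}, C→{C, E, H}, D→{B, H}, E→{C, G}, G→{C}, H→∅; now {S, B, C, D, E, G, H}.
Read '1': S→{H}, B→{A}, C→{C}, D→{F}, E→{S}, G→{B, H}, H→{S, E}; now {S, A, B, C, E, F, H}.
The final set {S, A, B, C, E, F, H} contains the accepting states C, E.

Yes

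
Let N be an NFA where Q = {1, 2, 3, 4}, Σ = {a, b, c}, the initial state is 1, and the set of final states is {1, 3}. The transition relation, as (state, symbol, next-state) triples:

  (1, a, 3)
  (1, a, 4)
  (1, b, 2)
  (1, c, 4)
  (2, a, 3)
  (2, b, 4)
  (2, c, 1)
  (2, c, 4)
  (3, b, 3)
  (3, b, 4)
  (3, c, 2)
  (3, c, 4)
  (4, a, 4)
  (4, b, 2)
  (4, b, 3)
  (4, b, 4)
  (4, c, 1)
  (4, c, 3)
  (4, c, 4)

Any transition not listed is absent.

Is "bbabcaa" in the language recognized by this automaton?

No

Start in {1}.
Read 'b': 1→{2}; now {2}.
Read 'b': 2→{4}; now {4}.
Read 'a': 4→{4}; now {4}.
Read 'b': 4→{2, 3, 4}; now {2, 3, 4}.
Read 'c': 2→{1, 4}, 3→{2, 4}, 4→{1, 3, 4}; now {1, 2, 3, 4}.
Read 'a': 1→{3, 4}, 2→{3}, 3→∅, 4→{4}; now {3, 4}.
Read 'a': 3→∅, 4→{4}; now {4}.
The final set {4} contains no accepting state.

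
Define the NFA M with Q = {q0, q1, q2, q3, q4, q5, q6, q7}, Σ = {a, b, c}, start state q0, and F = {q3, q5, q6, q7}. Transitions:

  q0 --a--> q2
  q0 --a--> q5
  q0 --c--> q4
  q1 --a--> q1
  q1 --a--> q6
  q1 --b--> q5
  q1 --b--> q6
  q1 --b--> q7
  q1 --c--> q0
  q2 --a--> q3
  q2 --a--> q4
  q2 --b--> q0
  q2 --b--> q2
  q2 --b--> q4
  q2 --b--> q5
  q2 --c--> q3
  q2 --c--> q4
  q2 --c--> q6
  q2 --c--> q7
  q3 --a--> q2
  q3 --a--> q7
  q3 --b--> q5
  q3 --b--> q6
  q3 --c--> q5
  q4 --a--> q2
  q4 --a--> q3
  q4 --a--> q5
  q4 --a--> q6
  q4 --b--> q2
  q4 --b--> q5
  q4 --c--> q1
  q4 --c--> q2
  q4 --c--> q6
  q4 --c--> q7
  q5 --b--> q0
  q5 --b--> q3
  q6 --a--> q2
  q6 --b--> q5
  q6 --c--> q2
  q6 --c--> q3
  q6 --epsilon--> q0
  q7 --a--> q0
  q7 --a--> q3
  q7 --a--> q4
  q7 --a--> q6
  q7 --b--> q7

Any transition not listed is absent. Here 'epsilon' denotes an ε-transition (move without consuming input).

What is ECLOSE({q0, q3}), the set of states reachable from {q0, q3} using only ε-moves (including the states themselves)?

Begin with {q0, q3}.
No ε-moves leave this set, so the closure equals the set itself.

{q0, q3}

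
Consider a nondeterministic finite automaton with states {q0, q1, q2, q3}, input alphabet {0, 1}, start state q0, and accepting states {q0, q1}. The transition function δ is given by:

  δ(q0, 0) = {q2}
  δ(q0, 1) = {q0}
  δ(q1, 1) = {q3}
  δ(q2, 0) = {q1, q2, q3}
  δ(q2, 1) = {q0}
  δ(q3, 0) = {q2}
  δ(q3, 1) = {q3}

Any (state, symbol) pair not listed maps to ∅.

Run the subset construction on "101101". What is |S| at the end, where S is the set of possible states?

1

Start in {q0}.
Read '1': q0→{q0}; now {q0}.
Read '0': q0→{q2}; now {q2}.
Read '1': q2→{q0}; now {q0}.
Read '1': q0→{q0}; now {q0}.
Read '0': q0→{q2}; now {q2}.
Read '1': q2→{q0}; now {q0}.
That set has 1 state.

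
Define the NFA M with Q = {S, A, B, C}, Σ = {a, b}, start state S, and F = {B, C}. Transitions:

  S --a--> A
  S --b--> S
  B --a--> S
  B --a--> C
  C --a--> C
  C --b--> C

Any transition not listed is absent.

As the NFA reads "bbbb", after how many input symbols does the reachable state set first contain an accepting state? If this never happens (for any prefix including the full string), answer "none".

none

Start in {S}.
Read 'b': S→{S}; now {S}.
Read 'b': S→{S}; now {S}.
Read 'b': S→{S}; now {S}.
Read 'b': S→{S}; now {S}.
No reachable set along the way intersects F.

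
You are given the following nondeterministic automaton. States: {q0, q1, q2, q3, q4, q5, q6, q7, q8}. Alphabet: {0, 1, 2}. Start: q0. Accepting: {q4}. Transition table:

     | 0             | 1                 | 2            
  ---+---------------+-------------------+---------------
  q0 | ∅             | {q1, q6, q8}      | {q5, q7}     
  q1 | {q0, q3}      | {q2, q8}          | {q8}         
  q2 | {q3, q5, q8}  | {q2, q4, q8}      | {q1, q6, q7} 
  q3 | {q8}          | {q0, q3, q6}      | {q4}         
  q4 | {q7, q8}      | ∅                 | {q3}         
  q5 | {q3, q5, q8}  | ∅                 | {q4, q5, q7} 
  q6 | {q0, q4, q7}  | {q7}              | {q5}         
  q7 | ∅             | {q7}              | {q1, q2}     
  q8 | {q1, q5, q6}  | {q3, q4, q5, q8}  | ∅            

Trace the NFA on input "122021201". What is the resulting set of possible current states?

{q0, q1, q3, q4, q5, q6, q7, q8}

Start in {q0}.
Read '1': {q0} → {q1, q6, q8}.
Read '2': {q1, q6, q8} → {q5, q8}.
Read '2': {q5, q8} → {q4, q5, q7}.
Read '0': {q4, q5, q7} → {q3, q5, q7, q8}.
Read '2': {q3, q5, q7, q8} → {q1, q2, q4, q5, q7}.
Read '1': {q1, q2, q4, q5, q7} → {q2, q4, q7, q8}.
Read '2': {q2, q4, q7, q8} → {q1, q2, q3, q6, q7}.
Read '0': {q1, q2, q3, q6, q7} → {q0, q3, q4, q5, q7, q8}.
Read '1': {q0, q3, q4, q5, q7, q8} → {q0, q1, q3, q4, q5, q6, q7, q8}.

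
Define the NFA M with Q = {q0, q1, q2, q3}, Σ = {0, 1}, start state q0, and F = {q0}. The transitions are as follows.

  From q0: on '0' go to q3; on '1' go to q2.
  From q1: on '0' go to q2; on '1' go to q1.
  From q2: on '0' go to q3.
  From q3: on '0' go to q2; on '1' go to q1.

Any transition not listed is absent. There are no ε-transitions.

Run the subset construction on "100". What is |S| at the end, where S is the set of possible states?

1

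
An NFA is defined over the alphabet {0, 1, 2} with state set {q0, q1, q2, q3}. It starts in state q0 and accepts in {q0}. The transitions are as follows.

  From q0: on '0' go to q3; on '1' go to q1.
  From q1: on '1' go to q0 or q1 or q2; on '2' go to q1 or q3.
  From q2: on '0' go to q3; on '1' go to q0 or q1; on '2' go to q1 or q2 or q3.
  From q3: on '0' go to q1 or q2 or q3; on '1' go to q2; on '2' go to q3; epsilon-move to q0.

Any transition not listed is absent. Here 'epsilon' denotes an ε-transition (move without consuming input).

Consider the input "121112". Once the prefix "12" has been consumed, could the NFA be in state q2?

No

Start in {q0}.
Read '1': {q0} → {q1}.
Read '2': {q1} → {q0, q1, q3}.
State q2 is not in {q0, q1, q3}.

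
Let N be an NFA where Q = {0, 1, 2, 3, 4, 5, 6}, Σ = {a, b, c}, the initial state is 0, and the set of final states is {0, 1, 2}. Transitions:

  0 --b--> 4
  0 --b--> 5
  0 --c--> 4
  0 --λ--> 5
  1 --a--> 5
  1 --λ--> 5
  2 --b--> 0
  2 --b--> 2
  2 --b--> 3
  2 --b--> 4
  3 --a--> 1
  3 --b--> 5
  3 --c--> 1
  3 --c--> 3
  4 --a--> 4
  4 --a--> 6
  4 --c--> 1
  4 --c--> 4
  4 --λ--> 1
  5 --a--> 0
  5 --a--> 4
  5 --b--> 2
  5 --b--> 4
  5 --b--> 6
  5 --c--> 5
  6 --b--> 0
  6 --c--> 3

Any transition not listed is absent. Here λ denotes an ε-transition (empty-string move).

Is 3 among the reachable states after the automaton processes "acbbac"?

Yes

Start: ε-closure({0}) = {0, 5}.
Read 'a': 0→∅, 5→{0, 4}; union {0, 4}; ε-closure = {0, 1, 4, 5}.
Read 'c': 0→{4}, 1→∅, 4→{1, 4}, 5→{5}; now {1, 4, 5}.
Read 'b': 1→∅, 4→∅, 5→{2, 4, 6}; union {2, 4, 6}; ε-closure = {1, 2, 4, 5, 6}.
Read 'b': 1→∅, 2→{0, 2, 3, 4}, 4→∅, 5→{2, 4, 6}, 6→{0}; union {0, 2, 3, 4, 6}; ε-closure = {0, 1, 2, 3, 4, 5, 6}.
Read 'a': 0→∅, 1→{5}, 2→∅, 3→{1}, 4→{4, 6}, 5→{0, 4}, 6→∅; now {0, 1, 4, 5, 6}.
Read 'c': 0→{4}, 1→∅, 4→{1, 4}, 5→{5}, 6→{3}; now {1, 3, 4, 5}.
State 3 is in {1, 3, 4, 5}.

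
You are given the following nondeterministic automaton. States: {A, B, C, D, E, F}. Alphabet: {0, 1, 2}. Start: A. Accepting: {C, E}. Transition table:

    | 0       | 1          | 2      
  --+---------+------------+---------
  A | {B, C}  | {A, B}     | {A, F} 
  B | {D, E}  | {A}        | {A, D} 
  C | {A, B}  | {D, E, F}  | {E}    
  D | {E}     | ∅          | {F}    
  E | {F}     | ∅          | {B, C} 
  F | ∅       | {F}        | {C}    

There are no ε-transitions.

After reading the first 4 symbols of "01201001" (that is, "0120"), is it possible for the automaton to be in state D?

Start in {A}.
Read '0': {A} → {B, C}.
Read '1': {B, C} → {A, D, E, F}.
Read '2': {A, D, E, F} → {A, B, C, F}.
Read '0': {A, B, C, F} → {A, B, C, D, E}.
State D is in {A, B, C, D, E}.

Yes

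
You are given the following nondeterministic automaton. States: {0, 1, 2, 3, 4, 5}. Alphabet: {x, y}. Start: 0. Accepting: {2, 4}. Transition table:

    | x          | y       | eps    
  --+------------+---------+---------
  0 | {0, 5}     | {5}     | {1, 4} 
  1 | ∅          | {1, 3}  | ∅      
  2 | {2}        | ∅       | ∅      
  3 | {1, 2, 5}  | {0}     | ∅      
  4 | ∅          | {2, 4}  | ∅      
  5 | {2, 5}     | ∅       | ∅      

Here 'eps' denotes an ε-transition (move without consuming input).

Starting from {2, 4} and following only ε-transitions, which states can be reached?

{2, 4}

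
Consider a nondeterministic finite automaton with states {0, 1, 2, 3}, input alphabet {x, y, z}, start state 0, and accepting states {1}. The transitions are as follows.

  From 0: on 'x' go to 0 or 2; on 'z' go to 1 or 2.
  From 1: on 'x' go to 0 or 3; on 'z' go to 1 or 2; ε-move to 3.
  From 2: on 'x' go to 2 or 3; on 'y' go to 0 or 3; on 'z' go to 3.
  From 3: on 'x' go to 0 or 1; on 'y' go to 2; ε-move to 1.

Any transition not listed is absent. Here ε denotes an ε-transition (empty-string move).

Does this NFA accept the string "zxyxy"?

Start in {0}.
Read 'z': {0} → {1, 2, 3}.
Read 'x': {1, 2, 3} → {0, 1, 2, 3}.
Read 'y': {0, 1, 2, 3} → {0, 1, 2, 3}.
Read 'x': {0, 1, 2, 3} → {0, 1, 2, 3}.
Read 'y': {0, 1, 2, 3} → {0, 1, 2, 3}.
The final set {0, 1, 2, 3} contains the accepting state 1.

Yes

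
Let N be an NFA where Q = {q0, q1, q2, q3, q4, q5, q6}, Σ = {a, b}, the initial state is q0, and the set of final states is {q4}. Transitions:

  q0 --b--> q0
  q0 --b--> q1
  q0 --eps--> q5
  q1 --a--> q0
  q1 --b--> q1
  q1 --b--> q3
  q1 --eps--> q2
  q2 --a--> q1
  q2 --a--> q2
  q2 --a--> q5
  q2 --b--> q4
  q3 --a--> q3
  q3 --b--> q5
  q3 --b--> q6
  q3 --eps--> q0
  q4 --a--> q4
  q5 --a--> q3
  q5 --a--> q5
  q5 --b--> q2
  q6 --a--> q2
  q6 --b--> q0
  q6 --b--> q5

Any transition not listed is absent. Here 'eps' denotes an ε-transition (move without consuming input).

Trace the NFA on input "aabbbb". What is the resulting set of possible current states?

Start: ε-closure({q0}) = {q0, q5}.
Read 'a': q0→∅, q5→{q3, q5}; union {q3, q5}; ε-closure = {q0, q3, q5}.
Read 'a': q0→∅, q3→{q3}, q5→{q3, q5}; union {q3, q5}; ε-closure = {q0, q3, q5}.
Read 'b': q0→{q0, q1}, q3→{q5, q6}, q5→{q2}; now {q0, q1, q2, q5, q6}.
Read 'b': q0→{q0, q1}, q1→{q1, q3}, q2→{q4}, q5→{q2}, q6→{q0, q5}; now {q0, q1, q2, q3, q4, q5}.
Read 'b': q0→{q0, q1}, q1→{q1, q3}, q2→{q4}, q3→{q5, q6}, q4→∅, q5→{q2}; now {q0, q1, q2, q3, q4, q5, q6}.
Read 'b': q0→{q0, q1}, q1→{q1, q3}, q2→{q4}, q3→{q5, q6}, q4→∅, q5→{q2}, q6→{q0, q5}; now {q0, q1, q2, q3, q4, q5, q6}.

{q0, q1, q2, q3, q4, q5, q6}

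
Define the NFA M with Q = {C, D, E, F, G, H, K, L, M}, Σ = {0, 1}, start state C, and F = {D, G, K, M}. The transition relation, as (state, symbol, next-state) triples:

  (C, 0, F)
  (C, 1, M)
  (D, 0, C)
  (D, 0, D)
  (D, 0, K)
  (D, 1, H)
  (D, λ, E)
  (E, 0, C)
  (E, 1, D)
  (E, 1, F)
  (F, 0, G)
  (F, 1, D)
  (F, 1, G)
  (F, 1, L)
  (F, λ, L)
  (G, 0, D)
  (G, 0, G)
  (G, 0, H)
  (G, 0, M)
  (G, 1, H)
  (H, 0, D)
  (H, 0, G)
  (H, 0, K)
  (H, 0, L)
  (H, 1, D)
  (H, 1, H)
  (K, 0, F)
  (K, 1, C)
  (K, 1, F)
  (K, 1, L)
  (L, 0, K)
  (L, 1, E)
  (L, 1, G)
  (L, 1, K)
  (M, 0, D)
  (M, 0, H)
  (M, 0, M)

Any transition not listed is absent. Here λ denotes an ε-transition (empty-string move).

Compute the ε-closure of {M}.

{M}

Begin with {M}.
No ε-moves leave this set, so the closure equals the set itself.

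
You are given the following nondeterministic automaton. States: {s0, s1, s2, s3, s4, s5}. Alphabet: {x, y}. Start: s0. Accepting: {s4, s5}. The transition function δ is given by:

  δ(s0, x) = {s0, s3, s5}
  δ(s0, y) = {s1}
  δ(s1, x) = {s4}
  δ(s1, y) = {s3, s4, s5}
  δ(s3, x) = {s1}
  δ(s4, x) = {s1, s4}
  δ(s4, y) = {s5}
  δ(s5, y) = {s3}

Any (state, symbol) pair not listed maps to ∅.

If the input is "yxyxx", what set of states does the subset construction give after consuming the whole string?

Start in {s0}.
Read 'y': {s0} → {s1}.
Read 'x': {s1} → {s4}.
Read 'y': {s4} → {s5}.
Read 'x': {s5} → ∅.
The set is empty and remains empty for the remaining 1 symbol.

∅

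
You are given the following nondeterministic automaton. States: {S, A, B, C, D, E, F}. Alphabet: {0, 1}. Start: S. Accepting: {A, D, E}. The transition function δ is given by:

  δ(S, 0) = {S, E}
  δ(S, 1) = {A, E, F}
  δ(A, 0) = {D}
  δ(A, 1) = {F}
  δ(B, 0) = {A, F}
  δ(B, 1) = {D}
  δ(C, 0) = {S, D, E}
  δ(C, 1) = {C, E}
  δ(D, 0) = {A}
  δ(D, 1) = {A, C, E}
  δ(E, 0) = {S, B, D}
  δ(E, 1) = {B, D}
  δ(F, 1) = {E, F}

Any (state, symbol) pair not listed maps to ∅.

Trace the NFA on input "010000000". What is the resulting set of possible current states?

Start in {S}.
Read '0': {S} → {S, E}.
Read '1': {S, E} → {A, B, D, E, F}.
Read '0': {A, B, D, E, F} → {S, A, B, D, F}.
Read '0': {S, A, B, D, F} → {S, A, D, E, F}.
Read '0': {S, A, D, E, F} → {S, A, B, D, E}.
Read '0': {S, A, B, D, E} → {S, A, B, D, E, F}.
Read '0': {S, A, B, D, E, F} → {S, A, B, D, E, F}.
Read '0': {S, A, B, D, E, F} → {S, A, B, D, E, F}.
Read '0': {S, A, B, D, E, F} → {S, A, B, D, E, F}.

{S, A, B, D, E, F}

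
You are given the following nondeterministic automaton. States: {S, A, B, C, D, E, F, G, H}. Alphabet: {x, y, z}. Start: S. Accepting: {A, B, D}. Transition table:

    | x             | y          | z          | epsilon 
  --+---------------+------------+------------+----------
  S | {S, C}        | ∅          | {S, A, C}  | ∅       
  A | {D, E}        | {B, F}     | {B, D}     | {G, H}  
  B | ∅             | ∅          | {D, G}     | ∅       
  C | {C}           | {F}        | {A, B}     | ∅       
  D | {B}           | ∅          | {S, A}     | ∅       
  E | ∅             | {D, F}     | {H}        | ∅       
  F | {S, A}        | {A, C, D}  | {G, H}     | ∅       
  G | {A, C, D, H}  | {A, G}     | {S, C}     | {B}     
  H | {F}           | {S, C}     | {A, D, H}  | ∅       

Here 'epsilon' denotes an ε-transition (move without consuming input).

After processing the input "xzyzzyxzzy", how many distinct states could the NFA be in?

7

Start in {S}.
Read 'x': S→{S, C}; now {S, C}.
Read 'z': S→{S, A, C}, C→{A, B}; union {S, A, B, C}; ε-closure = {S, A, B, C, G, H}.
Read 'y': S→∅, A→{B, F}, B→∅, C→{F}, G→{A, G}, H→{S, C}; union {S, A, B, C, F, G}; ε-closure = {S, A, B, C, F, G, H}.
Read 'z': S→{S, A, C}, A→{B, D}, B→{D, G}, C→{A, B}, F→{G, H}, G→{S, C}, H→{A, D, H}; now {S, A, B, C, D, G, H}.
Read 'z': S→{S, A, C}, A→{B, D}, B→{D, G}, C→{A, B}, D→{S, A}, G→{S, C}, H→{A, D, H}; now {S, A, B, C, D, G, H}.
Read 'y': S→∅, A→{B, F}, B→∅, C→{F}, D→∅, G→{A, G}, H→{S, C}; union {S, A, B, C, F, G}; ε-closure = {S, A, B, C, F, G, H}.
Read 'x': S→{S, C}, A→{D, E}, B→∅, C→{C}, F→{S, A}, G→{A, C, D, H}, H→{F}; union {S, A, C, D, E, F, H}; ε-closure = {S, A, B, C, D, E, F, G, H}.
Read 'z': S→{S, A, C}, A→{B, D}, B→{D, G}, C→{A, B}, D→{S, A}, E→{H}, F→{G, H}, G→{S, C}, H→{A, D, H}; now {S, A, B, C, D, G, H}.
Read 'z': S→{S, A, C}, A→{B, D}, B→{D, G}, C→{A, B}, D→{S, A}, G→{S, C}, H→{A, D, H}; now {S, A, B, C, D, G, H}.
Read 'y': S→∅, A→{B, F}, B→∅, C→{F}, D→∅, G→{A, G}, H→{S, C}; union {S, A, B, C, F, G}; ε-closure = {S, A, B, C, F, G, H}.
That set has 7 states.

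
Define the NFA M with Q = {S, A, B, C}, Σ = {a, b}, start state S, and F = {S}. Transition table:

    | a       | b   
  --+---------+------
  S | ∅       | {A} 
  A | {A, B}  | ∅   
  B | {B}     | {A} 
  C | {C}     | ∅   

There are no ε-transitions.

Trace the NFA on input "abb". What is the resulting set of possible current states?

∅

Start in {S}.
Read 'a': {S} → ∅.
The set is empty and remains empty for the remaining 2 symbols.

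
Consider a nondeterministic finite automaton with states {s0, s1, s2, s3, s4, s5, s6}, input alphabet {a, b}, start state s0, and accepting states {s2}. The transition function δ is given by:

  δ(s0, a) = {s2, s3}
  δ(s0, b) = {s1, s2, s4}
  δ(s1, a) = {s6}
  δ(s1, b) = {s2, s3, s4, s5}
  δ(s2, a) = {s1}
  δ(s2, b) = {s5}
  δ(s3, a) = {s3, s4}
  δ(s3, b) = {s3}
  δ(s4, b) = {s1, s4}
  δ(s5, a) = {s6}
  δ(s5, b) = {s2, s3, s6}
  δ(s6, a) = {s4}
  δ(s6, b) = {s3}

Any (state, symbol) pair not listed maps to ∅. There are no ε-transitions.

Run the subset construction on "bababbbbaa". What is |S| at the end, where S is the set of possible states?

3

Start in {s0}.
Read 'b': {s0} → {s1, s2, s4}.
Read 'a': {s1, s2, s4} → {s1, s6}.
Read 'b': {s1, s6} → {s2, s3, s4, s5}.
Read 'a': {s2, s3, s4, s5} → {s1, s3, s4, s6}.
Read 'b': {s1, s3, s4, s6} → {s1, s2, s3, s4, s5}.
Read 'b': {s1, s2, s3, s4, s5} → {s1, s2, s3, s4, s5, s6}.
Read 'b': {s1, s2, s3, s4, s5, s6} → {s1, s2, s3, s4, s5, s6}.
Read 'b': {s1, s2, s3, s4, s5, s6} → {s1, s2, s3, s4, s5, s6}.
Read 'a': {s1, s2, s3, s4, s5, s6} → {s1, s3, s4, s6}.
Read 'a': {s1, s3, s4, s6} → {s3, s4, s6}.
That set has 3 states.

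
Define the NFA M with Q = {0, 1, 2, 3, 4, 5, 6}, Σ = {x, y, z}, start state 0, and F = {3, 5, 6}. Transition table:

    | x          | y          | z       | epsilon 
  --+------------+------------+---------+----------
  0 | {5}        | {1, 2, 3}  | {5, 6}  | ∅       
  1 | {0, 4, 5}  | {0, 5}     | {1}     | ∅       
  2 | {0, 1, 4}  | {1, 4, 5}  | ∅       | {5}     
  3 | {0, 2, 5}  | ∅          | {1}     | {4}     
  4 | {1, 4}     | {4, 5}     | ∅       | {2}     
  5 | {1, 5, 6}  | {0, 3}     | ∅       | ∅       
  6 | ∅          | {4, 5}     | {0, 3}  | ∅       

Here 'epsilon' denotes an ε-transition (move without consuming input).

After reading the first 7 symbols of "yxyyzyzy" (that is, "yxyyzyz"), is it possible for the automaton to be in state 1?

Yes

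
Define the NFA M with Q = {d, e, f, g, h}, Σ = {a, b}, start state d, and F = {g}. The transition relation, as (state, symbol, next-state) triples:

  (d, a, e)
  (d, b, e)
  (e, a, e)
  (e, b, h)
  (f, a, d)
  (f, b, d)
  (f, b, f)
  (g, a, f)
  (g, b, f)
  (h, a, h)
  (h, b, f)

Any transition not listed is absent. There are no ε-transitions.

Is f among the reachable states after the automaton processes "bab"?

Start in {d}.
Read 'b': d→{e}; now {e}.
Read 'a': e→{e}; now {e}.
Read 'b': e→{h}; now {h}.
State f is not in {h}.

No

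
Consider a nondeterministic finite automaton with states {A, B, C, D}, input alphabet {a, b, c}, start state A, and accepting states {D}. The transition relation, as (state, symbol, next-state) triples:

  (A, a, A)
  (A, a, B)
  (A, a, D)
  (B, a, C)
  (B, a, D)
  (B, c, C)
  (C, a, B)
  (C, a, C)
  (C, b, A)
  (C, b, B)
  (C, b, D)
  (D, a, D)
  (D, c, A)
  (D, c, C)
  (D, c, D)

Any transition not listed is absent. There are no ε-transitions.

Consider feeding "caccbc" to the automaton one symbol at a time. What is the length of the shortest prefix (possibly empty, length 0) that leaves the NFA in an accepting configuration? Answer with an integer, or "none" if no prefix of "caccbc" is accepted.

Start in {A}.
Read 'c': {A} → ∅.
The set is empty and remains empty for the remaining 5 symbols.
No reachable set along the way intersects F.

none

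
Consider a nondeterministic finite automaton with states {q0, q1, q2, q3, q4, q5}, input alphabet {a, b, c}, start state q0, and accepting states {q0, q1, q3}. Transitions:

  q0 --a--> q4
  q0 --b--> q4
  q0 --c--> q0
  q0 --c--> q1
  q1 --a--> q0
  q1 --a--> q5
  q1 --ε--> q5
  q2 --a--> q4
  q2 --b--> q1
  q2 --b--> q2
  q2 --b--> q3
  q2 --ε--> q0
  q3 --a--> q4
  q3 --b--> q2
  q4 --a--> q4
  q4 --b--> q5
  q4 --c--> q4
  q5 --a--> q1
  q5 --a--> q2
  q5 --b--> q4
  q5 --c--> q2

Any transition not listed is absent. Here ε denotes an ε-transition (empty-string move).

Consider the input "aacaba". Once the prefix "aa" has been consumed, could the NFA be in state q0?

Start in {q0}.
Read 'a': {q0} → {q4}.
Read 'a': {q4} → {q4}.
State q0 is not in {q4}.

No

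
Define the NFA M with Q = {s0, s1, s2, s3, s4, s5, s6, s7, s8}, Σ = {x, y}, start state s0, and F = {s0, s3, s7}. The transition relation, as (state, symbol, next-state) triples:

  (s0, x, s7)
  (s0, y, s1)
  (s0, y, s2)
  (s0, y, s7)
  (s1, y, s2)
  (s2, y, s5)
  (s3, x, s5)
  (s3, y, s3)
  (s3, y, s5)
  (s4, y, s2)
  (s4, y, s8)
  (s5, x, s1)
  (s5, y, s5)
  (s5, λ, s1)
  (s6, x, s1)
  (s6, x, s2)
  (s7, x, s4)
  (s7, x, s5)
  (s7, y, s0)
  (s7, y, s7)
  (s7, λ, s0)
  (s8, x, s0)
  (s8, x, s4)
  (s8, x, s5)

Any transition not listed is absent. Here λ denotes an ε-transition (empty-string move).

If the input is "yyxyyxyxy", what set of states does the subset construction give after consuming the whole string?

{s0, s1, s2, s5, s7, s8}

Start in {s0}.
Read 'y': {s0} → {s0, s1, s2, s7}.
Read 'y': {s0, s1, s2, s7} → {s0, s1, s2, s5, s7}.
Read 'x': {s0, s1, s2, s5, s7} → {s0, s1, s4, s5, s7}.
Read 'y': {s0, s1, s4, s5, s7} → {s0, s1, s2, s5, s7, s8}.
Read 'y': {s0, s1, s2, s5, s7, s8} → {s0, s1, s2, s5, s7}.
Read 'x': {s0, s1, s2, s5, s7} → {s0, s1, s4, s5, s7}.
Read 'y': {s0, s1, s4, s5, s7} → {s0, s1, s2, s5, s7, s8}.
Read 'x': {s0, s1, s2, s5, s7, s8} → {s0, s1, s4, s5, s7}.
Read 'y': {s0, s1, s4, s5, s7} → {s0, s1, s2, s5, s7, s8}.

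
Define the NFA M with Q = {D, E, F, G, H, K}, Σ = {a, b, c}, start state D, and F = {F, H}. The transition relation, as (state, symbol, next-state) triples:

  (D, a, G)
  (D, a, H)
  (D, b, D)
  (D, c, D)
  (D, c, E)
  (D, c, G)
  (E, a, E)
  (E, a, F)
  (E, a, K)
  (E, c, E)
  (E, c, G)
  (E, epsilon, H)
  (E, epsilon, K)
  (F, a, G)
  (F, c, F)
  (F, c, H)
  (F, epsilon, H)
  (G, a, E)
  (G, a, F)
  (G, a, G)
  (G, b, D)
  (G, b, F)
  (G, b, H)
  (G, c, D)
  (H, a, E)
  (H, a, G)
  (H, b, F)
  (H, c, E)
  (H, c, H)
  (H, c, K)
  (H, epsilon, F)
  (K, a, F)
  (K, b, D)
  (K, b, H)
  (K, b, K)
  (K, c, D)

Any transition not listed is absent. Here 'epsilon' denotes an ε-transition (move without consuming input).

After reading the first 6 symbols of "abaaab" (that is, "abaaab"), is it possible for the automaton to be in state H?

Yes

Start in {D}.
Read 'a': {D} → {F, G, H}.
Read 'b': {F, G, H} → {D, F, H}.
Read 'a': {D, F, H} → {E, F, G, H, K}.
Read 'a': {E, F, G, H, K} → {E, F, G, H, K}.
Read 'a': {E, F, G, H, K} → {E, F, G, H, K}.
Read 'b': {E, F, G, H, K} → {D, F, H, K}.
State H is in {D, F, H, K}.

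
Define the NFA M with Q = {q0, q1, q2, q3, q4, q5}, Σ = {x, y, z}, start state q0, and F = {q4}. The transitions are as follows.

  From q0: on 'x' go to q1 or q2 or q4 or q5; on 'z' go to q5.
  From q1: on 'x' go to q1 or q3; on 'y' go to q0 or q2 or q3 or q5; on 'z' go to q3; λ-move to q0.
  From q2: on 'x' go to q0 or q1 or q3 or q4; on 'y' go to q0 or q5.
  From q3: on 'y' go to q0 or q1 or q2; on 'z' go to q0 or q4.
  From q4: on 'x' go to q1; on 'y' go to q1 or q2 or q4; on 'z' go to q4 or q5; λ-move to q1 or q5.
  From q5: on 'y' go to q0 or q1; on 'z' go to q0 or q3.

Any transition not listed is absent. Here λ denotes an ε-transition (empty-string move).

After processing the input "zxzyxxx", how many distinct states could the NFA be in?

Start in {q0}.
Read 'z': q0→{q5}; now {q5}.
Read 'x': q5→∅; now ∅.
The set is empty and remains empty for the remaining 5 symbols.
That set has 0 states.

0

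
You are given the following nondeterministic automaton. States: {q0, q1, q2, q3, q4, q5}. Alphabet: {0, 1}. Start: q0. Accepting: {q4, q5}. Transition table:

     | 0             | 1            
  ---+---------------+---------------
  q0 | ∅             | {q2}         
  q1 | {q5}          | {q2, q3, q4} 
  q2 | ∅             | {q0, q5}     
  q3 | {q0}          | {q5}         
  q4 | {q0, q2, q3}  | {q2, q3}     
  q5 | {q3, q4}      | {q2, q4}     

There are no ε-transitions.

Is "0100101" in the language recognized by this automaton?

No

Start in {q0}.
Read '0': {q0} → ∅.
The set is empty and remains empty for the remaining 6 symbols.
The final set ∅ contains no accepting state.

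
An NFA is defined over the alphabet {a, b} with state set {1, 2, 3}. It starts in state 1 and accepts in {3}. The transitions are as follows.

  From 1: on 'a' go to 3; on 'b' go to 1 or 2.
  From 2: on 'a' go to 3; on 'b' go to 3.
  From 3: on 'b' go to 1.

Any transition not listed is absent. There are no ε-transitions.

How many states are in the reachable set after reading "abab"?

1

Start in {1}.
Read 'a': {1} → {3}.
Read 'b': {3} → {1}.
Read 'a': {1} → {3}.
Read 'b': {3} → {1}.
That set has 1 state.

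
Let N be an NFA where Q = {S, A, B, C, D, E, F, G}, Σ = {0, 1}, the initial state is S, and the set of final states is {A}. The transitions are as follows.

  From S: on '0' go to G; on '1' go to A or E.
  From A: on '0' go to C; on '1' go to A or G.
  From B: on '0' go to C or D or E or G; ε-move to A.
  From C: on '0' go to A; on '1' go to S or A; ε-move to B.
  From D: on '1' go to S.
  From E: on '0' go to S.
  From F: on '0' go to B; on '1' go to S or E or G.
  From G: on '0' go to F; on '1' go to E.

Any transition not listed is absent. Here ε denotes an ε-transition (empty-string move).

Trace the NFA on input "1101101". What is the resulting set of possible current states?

Start in {S}.
Read '1': S→{A, E}; now {A, E}.
Read '1': A→{A, G}, E→∅; now {A, G}.
Read '0': A→{C}, G→{F}; union {C, F}; ε-closure = {A, B, C, F}.
Read '1': A→{A, G}, B→∅, C→{S, A}, F→{S, E, G}; now {S, A, E, G}.
Read '1': S→{A, E}, A→{A, G}, E→∅, G→{E}; now {A, E, G}.
Read '0': A→{C}, E→{S}, G→{F}; union {S, C, F}; ε-closure = {S, A, B, C, F}.
Read '1': S→{A, E}, A→{A, G}, B→∅, C→{S, A}, F→{S, E, G}; now {S, A, E, G}.

{S, A, E, G}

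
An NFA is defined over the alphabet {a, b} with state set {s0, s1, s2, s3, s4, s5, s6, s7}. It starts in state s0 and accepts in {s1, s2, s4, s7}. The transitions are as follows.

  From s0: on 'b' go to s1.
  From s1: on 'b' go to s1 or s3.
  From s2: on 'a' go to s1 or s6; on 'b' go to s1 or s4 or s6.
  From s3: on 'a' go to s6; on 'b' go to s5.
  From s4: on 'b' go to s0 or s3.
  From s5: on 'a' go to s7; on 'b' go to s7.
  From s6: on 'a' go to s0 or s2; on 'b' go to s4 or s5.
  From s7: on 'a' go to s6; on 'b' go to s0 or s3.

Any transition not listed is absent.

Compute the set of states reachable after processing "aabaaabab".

∅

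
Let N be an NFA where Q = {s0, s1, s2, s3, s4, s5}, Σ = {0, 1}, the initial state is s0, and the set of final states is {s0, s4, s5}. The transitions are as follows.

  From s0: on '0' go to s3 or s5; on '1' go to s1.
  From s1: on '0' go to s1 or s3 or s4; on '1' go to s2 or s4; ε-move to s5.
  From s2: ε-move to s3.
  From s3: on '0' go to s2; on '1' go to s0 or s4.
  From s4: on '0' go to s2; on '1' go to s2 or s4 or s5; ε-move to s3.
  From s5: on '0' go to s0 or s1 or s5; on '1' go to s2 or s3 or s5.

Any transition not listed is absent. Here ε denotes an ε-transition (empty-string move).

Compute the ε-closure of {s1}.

{s1, s5}

Begin with {s1}.
ε-move s1 → s5; add s5.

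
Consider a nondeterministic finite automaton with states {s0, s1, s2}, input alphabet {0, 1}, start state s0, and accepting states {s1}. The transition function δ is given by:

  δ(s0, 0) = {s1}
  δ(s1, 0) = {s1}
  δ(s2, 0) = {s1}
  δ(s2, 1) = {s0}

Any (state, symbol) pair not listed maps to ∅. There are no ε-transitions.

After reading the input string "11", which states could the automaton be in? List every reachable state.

Start in {s0}.
Read '1': s0→∅; now ∅.
The set is empty and remains empty for the remaining 1 symbol.

∅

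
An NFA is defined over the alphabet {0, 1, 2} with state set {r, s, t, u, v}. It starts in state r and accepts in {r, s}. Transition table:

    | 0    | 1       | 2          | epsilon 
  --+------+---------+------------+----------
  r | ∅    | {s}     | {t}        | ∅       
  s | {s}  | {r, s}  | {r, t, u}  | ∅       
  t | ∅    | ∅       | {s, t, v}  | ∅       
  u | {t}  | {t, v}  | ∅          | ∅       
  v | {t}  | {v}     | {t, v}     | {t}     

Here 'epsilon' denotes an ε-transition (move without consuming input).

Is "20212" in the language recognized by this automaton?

Start in {r}.
Read '2': {r} → {t}.
Read '0': {t} → ∅.
The set is empty and remains empty for the remaining 3 symbols.
The final set ∅ contains no accepting state.

No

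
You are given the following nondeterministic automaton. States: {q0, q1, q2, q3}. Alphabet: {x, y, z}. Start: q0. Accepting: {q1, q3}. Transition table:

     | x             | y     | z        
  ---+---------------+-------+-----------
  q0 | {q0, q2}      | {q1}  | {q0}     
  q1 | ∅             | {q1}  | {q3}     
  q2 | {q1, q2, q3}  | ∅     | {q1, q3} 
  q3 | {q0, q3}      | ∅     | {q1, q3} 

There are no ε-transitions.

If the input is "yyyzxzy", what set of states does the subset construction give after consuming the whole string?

{q1}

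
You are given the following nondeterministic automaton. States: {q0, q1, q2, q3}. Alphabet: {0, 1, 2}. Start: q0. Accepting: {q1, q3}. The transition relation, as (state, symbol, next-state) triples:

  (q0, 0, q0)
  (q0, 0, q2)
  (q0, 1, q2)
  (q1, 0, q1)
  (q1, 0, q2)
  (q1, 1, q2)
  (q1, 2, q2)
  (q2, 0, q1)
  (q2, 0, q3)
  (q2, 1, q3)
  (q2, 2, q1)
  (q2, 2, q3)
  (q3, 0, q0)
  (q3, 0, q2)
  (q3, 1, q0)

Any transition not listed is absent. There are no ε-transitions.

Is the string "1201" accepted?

Yes

Start in {q0}.
Read '1': {q0} → {q2}.
Read '2': {q2} → {q1, q3}.
Read '0': {q1, q3} → {q0, q1, q2}.
Read '1': {q0, q1, q2} → {q2, q3}.
The final set {q2, q3} contains the accepting state q3.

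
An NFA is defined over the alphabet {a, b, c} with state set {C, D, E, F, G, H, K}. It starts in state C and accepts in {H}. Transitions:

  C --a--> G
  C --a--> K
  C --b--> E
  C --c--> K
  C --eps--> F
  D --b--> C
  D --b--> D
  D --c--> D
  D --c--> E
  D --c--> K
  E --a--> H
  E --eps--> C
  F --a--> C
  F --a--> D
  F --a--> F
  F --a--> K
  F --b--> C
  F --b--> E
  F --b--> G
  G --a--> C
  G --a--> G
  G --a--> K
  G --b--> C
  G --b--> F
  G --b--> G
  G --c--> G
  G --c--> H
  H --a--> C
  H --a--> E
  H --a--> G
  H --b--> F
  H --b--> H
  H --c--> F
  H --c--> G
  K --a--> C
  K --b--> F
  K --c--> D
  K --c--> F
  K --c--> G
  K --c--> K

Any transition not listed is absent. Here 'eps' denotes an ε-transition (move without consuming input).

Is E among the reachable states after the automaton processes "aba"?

Start: ε-closure({C}) = {C, F}.
Read 'a': C→{G, K}, F→{C, D, F, K}; now {C, D, F, G, K}.
Read 'b': C→{E}, D→{C, D}, F→{C, E, G}, G→{C, F, G}, K→{F}; now {C, D, E, F, G}.
Read 'a': C→{G, K}, D→∅, E→{H}, F→{C, D, F, K}, G→{C, G, K}; now {C, D, F, G, H, K}.
State E is not in {C, D, F, G, H, K}.

No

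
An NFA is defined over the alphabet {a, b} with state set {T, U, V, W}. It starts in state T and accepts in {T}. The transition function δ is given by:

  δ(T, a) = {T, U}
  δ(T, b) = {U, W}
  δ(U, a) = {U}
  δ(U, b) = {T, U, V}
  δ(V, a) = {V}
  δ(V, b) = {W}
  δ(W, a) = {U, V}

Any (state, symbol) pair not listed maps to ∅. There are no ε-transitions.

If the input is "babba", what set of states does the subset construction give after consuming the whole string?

{T, U, V}

Start in {T}.
Read 'b': {T} → {U, W}.
Read 'a': {U, W} → {U, V}.
Read 'b': {U, V} → {T, U, V, W}.
Read 'b': {T, U, V, W} → {T, U, V, W}.
Read 'a': {T, U, V, W} → {T, U, V}.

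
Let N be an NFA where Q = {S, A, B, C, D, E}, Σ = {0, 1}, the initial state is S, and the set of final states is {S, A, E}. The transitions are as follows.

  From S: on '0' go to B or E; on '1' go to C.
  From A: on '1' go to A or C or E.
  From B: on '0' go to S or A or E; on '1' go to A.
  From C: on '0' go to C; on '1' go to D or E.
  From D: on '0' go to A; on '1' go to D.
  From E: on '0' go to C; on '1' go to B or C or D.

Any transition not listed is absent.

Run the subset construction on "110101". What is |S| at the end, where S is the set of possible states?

4

Start in {S}.
Read '1': {S} → {C}.
Read '1': {C} → {D, E}.
Read '0': {D, E} → {A, C}.
Read '1': {A, C} → {A, C, D, E}.
Read '0': {A, C, D, E} → {A, C}.
Read '1': {A, C} → {A, C, D, E}.
That set has 4 states.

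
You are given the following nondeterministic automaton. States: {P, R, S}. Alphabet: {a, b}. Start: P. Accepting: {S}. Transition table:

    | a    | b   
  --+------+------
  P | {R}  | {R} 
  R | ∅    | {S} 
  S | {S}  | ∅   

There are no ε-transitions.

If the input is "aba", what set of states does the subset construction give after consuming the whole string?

{S}

Start in {P}.
Read 'a': P→{R}; now {R}.
Read 'b': R→{S}; now {S}.
Read 'a': S→{S}; now {S}.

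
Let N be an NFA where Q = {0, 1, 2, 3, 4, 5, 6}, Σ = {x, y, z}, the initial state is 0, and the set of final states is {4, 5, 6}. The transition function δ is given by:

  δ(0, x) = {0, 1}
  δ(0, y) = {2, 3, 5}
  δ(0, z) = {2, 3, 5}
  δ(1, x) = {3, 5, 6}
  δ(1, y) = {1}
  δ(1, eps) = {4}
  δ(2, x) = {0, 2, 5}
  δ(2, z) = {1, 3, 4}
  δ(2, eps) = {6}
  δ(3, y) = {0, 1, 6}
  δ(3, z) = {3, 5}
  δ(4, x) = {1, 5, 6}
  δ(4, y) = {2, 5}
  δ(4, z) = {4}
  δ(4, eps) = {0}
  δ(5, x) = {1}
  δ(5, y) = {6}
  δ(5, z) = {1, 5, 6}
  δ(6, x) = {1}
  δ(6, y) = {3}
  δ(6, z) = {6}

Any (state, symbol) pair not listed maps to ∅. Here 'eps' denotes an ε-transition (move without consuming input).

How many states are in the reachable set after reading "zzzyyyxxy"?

Start in {0}.
Read 'z': 0→{2, 3, 5}; union {2, 3, 5}; ε-closure = {2, 3, 5, 6}.
Read 'z': 2→{1, 3, 4}, 3→{3, 5}, 5→{1, 5, 6}, 6→{6}; union {1, 3, 4, 5, 6}; ε-closure = {0, 1, 3, 4, 5, 6}.
Read 'z': 0→{2, 3, 5}, 1→∅, 3→{3, 5}, 4→{4}, 5→{1, 5, 6}, 6→{6}; union {1, 2, 3, 4, 5, 6}; ε-closure = {0, 1, 2, 3, 4, 5, 6}.
Read 'y': 0→{2, 3, 5}, 1→{1}, 2→∅, 3→{0, 1, 6}, 4→{2, 5}, 5→{6}, 6→{3}; union {0, 1, 2, 3, 5, 6}; ε-closure = {0, 1, 2, 3, 4, 5, 6}.
Read 'y': 0→{2, 3, 5}, 1→{1}, 2→∅, 3→{0, 1, 6}, 4→{2, 5}, 5→{6}, 6→{3}; union {0, 1, 2, 3, 5, 6}; ε-closure = {0, 1, 2, 3, 4, 5, 6}.
Read 'y': 0→{2, 3, 5}, 1→{1}, 2→∅, 3→{0, 1, 6}, 4→{2, 5}, 5→{6}, 6→{3}; union {0, 1, 2, 3, 5, 6}; ε-closure = {0, 1, 2, 3, 4, 5, 6}.
Read 'x': 0→{0, 1}, 1→{3, 5, 6}, 2→{0, 2, 5}, 3→∅, 4→{1, 5, 6}, 5→{1}, 6→{1}; union {0, 1, 2, 3, 5, 6}; ε-closure = {0, 1, 2, 3, 4, 5, 6}.
Read 'x': 0→{0, 1}, 1→{3, 5, 6}, 2→{0, 2, 5}, 3→∅, 4→{1, 5, 6}, 5→{1}, 6→{1}; union {0, 1, 2, 3, 5, 6}; ε-closure = {0, 1, 2, 3, 4, 5, 6}.
Read 'y': 0→{2, 3, 5}, 1→{1}, 2→∅, 3→{0, 1, 6}, 4→{2, 5}, 5→{6}, 6→{3}; union {0, 1, 2, 3, 5, 6}; ε-closure = {0, 1, 2, 3, 4, 5, 6}.
That set has 7 states.

7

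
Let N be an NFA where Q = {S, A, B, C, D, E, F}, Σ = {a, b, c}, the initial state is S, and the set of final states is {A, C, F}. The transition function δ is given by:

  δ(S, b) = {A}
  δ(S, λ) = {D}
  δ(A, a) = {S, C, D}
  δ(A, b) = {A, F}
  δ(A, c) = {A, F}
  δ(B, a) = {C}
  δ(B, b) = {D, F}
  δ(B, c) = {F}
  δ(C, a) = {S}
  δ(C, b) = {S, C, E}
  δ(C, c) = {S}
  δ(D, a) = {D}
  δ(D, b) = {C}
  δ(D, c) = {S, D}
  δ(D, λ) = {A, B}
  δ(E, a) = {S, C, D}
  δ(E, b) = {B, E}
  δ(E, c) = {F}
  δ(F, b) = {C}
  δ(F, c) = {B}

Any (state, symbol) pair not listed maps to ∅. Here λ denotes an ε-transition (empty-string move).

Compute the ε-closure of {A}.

Begin with {A}.
No ε-moves leave this set, so the closure equals the set itself.

{A}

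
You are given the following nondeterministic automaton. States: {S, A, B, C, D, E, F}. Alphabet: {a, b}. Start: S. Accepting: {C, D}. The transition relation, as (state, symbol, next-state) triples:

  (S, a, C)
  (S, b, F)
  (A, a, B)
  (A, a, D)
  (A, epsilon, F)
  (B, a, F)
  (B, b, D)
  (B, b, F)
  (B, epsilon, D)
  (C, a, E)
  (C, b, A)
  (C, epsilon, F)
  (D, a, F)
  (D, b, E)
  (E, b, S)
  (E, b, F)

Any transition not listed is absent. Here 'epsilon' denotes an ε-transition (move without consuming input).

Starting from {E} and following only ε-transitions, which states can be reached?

{E}

Begin with {E}.
No ε-moves leave this set, so the closure equals the set itself.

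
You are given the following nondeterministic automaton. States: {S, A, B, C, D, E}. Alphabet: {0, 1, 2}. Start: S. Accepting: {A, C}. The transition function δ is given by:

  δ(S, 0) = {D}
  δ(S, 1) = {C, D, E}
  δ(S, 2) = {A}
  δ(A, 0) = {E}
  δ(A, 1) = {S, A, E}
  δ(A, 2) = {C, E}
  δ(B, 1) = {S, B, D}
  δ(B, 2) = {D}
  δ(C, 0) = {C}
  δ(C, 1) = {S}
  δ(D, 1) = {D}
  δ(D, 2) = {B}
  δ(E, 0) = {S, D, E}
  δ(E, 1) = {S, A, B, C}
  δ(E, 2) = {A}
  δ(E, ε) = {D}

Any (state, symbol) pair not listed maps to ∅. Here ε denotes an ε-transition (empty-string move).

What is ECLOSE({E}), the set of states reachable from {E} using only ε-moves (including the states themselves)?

Begin with {E}.
ε-move E → D; add D.

{D, E}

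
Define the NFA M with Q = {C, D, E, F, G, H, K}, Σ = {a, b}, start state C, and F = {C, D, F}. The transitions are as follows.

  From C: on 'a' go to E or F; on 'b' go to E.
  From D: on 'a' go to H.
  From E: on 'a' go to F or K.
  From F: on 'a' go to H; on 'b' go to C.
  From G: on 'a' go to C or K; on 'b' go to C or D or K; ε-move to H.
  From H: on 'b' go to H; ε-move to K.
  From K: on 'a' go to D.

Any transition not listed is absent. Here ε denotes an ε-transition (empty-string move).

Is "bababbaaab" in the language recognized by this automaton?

Start in {C}.
Read 'b': C→{E}; now {E}.
Read 'a': E→{F, K}; now {F, K}.
Read 'b': F→{C}, K→∅; now {C}.
Read 'a': C→{E, F}; now {E, F}.
Read 'b': E→∅, F→{C}; now {C}.
Read 'b': C→{E}; now {E}.
Read 'a': E→{F, K}; now {F, K}.
Read 'a': F→{H}, K→{D}; union {D, H}; ε-closure = {D, H, K}.
Read 'a': D→{H}, H→∅, K→{D}; union {D, H}; ε-closure = {D, H, K}.
Read 'b': D→∅, H→{H}, K→∅; union {H}; ε-closure = {H, K}.
The final set {H, K} contains no accepting state.

No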